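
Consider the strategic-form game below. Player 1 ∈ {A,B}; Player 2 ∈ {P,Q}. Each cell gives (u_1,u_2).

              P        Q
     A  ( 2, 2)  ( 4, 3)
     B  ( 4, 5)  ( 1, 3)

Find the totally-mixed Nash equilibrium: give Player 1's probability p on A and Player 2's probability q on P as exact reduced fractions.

p=2/3, q=3/5

P1 indiff ⇒ q·2+(1-q)·4 = q·4+(1-q)·1 ⇒ q(-2) = (1-q)(-3) ⇒ q = 3/5
P2 indiff ⇒ p·2+(1-p)·5 = p·3+(1-p)·3 ⇒ p(-1) = (1-p)(-2) ⇒ p = 2/3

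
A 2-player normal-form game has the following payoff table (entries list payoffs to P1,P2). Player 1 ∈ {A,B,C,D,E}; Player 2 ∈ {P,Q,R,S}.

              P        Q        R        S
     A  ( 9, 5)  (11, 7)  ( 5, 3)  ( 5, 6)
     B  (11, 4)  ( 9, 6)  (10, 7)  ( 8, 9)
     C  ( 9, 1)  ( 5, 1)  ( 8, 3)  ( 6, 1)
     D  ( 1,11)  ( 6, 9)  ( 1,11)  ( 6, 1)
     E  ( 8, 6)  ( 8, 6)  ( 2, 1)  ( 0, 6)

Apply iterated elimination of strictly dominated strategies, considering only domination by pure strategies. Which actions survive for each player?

P1 drop C (B beats it: P:11>9 Q:9>5 R:10>8 S:8>6)
P1 drop D (B beats it: P:11>1 Q:9>6 R:10>1 S:8>6)
P1 drop E (A beats it: P:9>8 Q:11>8 R:5>2 S:5>0)
P2 drop P (Q beats it: A:7>5 B:6>4)
P2 drop R (S beats it: A:6>3 B:9>7)
P1→{A,B} P2→{Q,S}

Remaining: P1:{A,B} P2:{Q,S}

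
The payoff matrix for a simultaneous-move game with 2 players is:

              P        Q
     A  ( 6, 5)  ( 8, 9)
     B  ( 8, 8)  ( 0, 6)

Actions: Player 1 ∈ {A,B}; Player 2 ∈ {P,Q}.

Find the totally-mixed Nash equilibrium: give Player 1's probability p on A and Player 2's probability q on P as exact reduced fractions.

P1 indiff ⇒ q·6+(1-q)·8 = q·8+(1-q)·0 ⇒ q(-2) = (1-q)(-8) ⇒ q = 4/5
P2 indiff ⇒ p·5+(1-p)·8 = p·9+(1-p)·6 ⇒ p(-4) = (1-p)(-2) ⇒ p = 1/3

(p,q) = (1/3, 4/5)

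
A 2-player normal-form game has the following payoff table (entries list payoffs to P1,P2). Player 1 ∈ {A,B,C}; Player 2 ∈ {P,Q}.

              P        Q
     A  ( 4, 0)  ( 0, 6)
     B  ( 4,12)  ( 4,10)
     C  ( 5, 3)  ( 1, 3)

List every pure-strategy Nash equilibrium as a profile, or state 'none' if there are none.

(A,P): not NE [P1→C gives 5>4; P2→Q gives 6>0]
(A,Q): not NE [P1→B gives 4>0]
(B,P): not NE [P1→C gives 5>4]
(B,Q): not NE [P2→P gives 12>10]
(C,P): NE
(C,Q): not NE [P1→B gives 4>1]

NE set: (C,P)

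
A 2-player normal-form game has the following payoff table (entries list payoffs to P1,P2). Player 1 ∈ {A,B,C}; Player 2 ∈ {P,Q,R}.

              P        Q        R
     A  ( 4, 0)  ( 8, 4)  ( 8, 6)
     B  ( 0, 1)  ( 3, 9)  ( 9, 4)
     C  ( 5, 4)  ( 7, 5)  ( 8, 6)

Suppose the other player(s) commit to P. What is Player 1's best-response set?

P1 best: {C}

u_1(A vs P) = 4
u_1(B vs P) = 0
u_1(C vs P) = 5
max payoff 5 at {C}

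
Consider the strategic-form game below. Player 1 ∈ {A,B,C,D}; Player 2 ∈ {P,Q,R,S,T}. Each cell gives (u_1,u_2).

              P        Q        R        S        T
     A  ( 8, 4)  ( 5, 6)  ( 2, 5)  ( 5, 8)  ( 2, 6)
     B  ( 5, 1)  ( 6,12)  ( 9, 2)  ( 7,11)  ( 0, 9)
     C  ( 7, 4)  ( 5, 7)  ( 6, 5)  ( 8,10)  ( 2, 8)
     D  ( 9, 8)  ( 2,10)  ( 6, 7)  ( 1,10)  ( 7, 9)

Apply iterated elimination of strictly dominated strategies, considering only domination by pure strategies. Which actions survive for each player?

IESDS → P1:{B,C} P2:{Q,S}

P2 drop P (Q beats it: A:6>4 B:12>1 C:7>4 D:10>8)
P2 drop R (Q beats it: A:6>5 B:12>2 C:7>5 D:10>7)
P2 drop T (S beats it: A:8>6 B:11>9 C:10>8 D:10>9)
P1 drop A (B beats it: Q:6>5 S:7>5)
P1 drop D (B beats it: Q:6>2 S:7>1)
P1→{B,C} P2→{Q,S}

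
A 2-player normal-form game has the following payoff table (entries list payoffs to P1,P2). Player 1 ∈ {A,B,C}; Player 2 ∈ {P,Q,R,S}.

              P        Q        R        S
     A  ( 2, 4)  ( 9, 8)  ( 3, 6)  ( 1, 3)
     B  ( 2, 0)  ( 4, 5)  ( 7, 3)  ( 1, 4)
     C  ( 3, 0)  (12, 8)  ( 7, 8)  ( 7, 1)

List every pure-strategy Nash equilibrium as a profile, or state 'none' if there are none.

PSNE = {(C,Q), (C,R)}

(A,P): not NE [P1→C gives 3>2; P2→Q gives 8>4]
(A,Q): not NE [P1→C gives 12>9]
(A,R): not NE [P1→C gives 7>3; P2→Q gives 8>6]
(A,S): not NE [P1→C gives 7>1; P2→Q gives 8>3]
(B,P): not NE [P1→C gives 3>2; P2→Q gives 5>0]
(B,Q): not NE [P1→C gives 12>4]
(B,R): not NE [P2→Q gives 5>3]
(B,S): not NE [P1→C gives 7>1; P2→Q gives 5>4]
(C,P): not NE [P2→R gives 8>0]
(C,Q): NE
(C,R): NE
(C,S): not NE [P2→R gives 8>1]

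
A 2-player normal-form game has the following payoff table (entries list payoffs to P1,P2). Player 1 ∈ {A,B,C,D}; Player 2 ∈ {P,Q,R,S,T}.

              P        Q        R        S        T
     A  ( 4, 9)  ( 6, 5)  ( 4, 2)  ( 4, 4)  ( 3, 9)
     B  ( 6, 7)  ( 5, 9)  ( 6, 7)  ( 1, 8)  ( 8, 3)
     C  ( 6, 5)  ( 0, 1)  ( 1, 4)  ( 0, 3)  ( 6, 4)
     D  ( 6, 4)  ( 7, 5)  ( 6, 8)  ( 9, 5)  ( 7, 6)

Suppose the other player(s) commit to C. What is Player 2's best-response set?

BR_2 = {P}

u_2(P vs C) = 5
u_2(Q vs C) = 1
u_2(R vs C) = 4
u_2(S vs C) = 3
u_2(T vs C) = 4
max payoff 5 at {P}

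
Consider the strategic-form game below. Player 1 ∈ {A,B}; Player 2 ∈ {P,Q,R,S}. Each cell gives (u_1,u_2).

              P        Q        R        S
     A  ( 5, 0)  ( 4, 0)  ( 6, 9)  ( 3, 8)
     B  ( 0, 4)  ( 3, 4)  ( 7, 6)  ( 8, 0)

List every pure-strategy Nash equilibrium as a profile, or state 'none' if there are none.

PSNE = {(B,R)}

(A,P): not NE [P2→R gives 9>0]
(A,Q): not NE [P2→R gives 9>0]
(A,R): not NE [P1→B gives 7>6]
(A,S): not NE [P1→B gives 8>3; P2→R gives 9>8]
(B,P): not NE [P1→A gives 5>0; P2→R gives 6>4]
(B,Q): not NE [P1→A gives 4>3; P2→R gives 6>4]
(B,R): NE
(B,S): not NE [P2→R gives 6>0]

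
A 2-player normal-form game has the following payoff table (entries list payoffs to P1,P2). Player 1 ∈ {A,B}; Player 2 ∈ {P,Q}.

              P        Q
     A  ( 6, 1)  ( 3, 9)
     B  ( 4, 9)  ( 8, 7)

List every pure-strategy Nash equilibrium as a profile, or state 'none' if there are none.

PSNE: ∅

(A,P): not NE [P2→Q gives 9>1]
(A,Q): not NE [P1→B gives 8>3]
(B,P): not NE [P1→A gives 6>4]
(B,Q): not NE [P2→P gives 9>7]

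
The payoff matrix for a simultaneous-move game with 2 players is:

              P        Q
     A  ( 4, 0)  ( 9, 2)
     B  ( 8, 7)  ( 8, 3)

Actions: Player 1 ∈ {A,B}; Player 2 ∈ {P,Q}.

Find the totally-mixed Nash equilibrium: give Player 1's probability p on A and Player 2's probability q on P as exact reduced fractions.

(p,q) = (2/3, 1/5)

P1 indiff ⇒ q·4+(1-q)·9 = q·8+(1-q)·8 ⇒ q(-4) = (1-q)(-1) ⇒ q = 1/5
P2 indiff ⇒ p·0+(1-p)·7 = p·2+(1-p)·3 ⇒ p(-2) = (1-p)(-4) ⇒ p = 2/3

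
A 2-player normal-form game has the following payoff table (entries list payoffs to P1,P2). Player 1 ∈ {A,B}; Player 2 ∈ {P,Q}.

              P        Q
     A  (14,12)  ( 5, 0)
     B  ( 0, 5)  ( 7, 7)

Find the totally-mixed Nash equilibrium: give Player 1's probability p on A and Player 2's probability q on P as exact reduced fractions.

p=1/7, q=1/8

P1 indiff ⇒ q·14+(1-q)·5 = q·0+(1-q)·7 ⇒ q(14) = (1-q)(2) ⇒ q = 1/8
P2 indiff ⇒ p·12+(1-p)·5 = p·0+(1-p)·7 ⇒ p(12) = (1-p)(2) ⇒ p = 1/7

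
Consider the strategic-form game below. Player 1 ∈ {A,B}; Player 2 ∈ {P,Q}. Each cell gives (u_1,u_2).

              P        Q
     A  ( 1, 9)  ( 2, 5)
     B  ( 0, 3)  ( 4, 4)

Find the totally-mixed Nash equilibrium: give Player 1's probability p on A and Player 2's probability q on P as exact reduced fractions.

P1 indiff ⇒ q·1+(1-q)·2 = q·0+(1-q)·4 ⇒ q(1) = (1-q)(2) ⇒ q = 2/3
P2 indiff ⇒ p·9+(1-p)·3 = p·5+(1-p)·4 ⇒ p(4) = (1-p)(1) ⇒ p = 1/5

(p,q) = (1/5, 2/3)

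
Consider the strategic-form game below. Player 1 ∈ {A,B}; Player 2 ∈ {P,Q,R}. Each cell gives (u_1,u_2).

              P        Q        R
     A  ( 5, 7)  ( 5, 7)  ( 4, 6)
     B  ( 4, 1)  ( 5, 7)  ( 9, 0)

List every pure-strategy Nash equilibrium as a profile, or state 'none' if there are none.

NE set: (A,P), (A,Q), (B,Q)

(A,P): NE
(A,Q): NE
(A,R): not NE [P1→B gives 9>4; P2→Q gives 7>6]
(B,P): not NE [P1→A gives 5>4; P2→Q gives 7>1]
(B,Q): NE
(B,R): not NE [P2→Q gives 7>0]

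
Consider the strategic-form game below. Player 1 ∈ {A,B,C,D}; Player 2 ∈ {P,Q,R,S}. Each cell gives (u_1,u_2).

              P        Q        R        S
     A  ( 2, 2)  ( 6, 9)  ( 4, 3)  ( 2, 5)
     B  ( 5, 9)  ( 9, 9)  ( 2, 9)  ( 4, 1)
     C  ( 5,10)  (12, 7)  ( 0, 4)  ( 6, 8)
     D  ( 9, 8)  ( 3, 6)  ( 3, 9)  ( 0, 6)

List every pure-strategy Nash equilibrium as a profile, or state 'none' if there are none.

(A,P): not NE [P1→D gives 9>2; P2→Q gives 9>2]
(A,Q): not NE [P1→C gives 12>6]
(A,R): not NE [P2→Q gives 9>3]
(A,S): not NE [P1→C gives 6>2; P2→Q gives 9>5]
(B,P): not NE [P1→D gives 9>5]
(B,Q): not NE [P1→C gives 12>9]
(B,R): not NE [P1→A gives 4>2]
(B,S): not NE [P1→C gives 6>4; P2→R gives 9>1]
(C,P): not NE [P1→D gives 9>5]
(C,Q): not NE [P2→P gives 10>7]
(C,R): not NE [P1→A gives 4>0; P2→P gives 10>4]
(C,S): not NE [P2→P gives 10>8]
(D,P): not NE [P2→R gives 9>8]
(D,Q): not NE [P1→C gives 12>3; P2→R gives 9>6]
(D,R): not NE [P1→A gives 4>3]
(D,S): not NE [P1→C gives 6>0; P2→R gives 9>6]

PSNE: ∅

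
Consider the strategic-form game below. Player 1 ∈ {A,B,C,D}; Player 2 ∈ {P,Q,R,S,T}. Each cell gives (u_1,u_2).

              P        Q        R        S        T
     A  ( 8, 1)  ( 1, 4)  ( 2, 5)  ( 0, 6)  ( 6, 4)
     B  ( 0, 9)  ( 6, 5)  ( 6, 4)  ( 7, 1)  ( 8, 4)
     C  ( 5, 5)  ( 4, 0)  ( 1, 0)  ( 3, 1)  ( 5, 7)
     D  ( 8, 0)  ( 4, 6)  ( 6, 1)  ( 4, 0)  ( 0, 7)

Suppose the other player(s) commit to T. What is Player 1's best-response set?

u_1(A vs T) = 6
u_1(B vs T) = 8
u_1(C vs T) = 5
u_1(D vs T) = 0
max payoff 8 at {B}

BR_1 = {B}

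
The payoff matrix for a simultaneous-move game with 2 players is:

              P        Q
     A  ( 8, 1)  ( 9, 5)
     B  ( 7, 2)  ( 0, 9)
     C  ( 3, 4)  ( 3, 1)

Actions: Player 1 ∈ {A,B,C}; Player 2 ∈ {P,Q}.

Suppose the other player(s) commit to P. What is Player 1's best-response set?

u_1(A vs P) = 8
u_1(B vs P) = 7
u_1(C vs P) = 3
max payoff 8 at {A}

argmax u_1 = {A}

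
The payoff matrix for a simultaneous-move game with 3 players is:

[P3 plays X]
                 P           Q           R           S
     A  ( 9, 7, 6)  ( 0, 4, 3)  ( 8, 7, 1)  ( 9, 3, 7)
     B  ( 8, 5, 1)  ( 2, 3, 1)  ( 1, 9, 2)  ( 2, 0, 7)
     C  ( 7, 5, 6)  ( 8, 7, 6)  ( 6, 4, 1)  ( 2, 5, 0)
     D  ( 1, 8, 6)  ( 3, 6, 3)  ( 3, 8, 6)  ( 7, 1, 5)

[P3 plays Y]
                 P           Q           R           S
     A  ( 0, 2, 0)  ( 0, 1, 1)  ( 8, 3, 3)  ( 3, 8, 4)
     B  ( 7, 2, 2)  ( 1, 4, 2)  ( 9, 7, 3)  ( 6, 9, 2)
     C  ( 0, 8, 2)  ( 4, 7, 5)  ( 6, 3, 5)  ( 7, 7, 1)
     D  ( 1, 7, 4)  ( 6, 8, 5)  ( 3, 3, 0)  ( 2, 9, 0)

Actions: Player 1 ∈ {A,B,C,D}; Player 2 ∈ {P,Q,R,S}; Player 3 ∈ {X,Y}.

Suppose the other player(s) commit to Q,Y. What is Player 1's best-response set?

P1 best: {D}

u_1(A vs Q,Y) = 0
u_1(B vs Q,Y) = 1
u_1(C vs Q,Y) = 4
u_1(D vs Q,Y) = 6
max payoff 6 at {D}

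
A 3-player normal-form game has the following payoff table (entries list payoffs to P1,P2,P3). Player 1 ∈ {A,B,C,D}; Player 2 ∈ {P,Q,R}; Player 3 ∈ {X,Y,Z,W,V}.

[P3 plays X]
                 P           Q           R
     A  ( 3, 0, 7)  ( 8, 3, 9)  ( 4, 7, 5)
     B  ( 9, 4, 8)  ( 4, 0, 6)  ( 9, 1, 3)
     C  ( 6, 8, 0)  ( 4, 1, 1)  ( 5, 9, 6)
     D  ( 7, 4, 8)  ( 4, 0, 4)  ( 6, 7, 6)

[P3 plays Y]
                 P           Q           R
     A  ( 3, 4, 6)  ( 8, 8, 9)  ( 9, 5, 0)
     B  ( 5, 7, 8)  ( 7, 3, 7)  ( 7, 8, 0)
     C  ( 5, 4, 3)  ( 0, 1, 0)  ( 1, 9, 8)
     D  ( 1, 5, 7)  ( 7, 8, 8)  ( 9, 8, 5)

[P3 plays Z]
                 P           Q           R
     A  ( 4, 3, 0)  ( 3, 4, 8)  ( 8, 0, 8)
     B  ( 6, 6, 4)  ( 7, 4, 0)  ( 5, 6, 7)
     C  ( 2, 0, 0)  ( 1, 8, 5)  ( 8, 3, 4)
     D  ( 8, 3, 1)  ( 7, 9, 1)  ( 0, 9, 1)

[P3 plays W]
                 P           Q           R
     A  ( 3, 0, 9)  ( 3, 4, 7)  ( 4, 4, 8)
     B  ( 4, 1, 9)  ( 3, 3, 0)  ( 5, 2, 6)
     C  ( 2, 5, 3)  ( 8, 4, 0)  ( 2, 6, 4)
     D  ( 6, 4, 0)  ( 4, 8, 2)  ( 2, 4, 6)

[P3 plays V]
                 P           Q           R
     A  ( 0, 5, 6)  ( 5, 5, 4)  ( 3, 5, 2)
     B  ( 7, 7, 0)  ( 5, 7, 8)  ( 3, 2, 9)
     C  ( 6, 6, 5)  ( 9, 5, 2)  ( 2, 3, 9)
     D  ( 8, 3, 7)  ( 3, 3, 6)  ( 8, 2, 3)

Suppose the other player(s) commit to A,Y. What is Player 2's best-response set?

u_2(P vs A,Y) = 4
u_2(Q vs A,Y) = 8
u_2(R vs A,Y) = 5
max payoff 8 at {Q}

P2 best: {Q}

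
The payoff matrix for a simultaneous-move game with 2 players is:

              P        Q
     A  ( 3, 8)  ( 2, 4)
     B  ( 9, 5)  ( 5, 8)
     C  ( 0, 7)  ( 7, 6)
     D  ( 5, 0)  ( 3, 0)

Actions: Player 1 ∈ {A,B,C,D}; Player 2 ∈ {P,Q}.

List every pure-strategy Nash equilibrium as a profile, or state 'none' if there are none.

(A,P): not NE [P1→B gives 9>3]
(A,Q): not NE [P1→C gives 7>2; P2→P gives 8>4]
(B,P): not NE [P2→Q gives 8>5]
(B,Q): not NE [P1→C gives 7>5]
(C,P): not NE [P1→B gives 9>0]
(C,Q): not NE [P2→P gives 7>6]
(D,P): not NE [P1→B gives 9>5]
(D,Q): not NE [P1→C gives 7>3]

No pure NE.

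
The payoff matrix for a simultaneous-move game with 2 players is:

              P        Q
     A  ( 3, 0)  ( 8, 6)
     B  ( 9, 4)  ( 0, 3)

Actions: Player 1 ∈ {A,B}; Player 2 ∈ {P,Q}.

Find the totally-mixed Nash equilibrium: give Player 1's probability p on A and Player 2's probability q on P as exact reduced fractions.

P1 indiff ⇒ q·3+(1-q)·8 = q·9+(1-q)·0 ⇒ q(-6) = (1-q)(-8) ⇒ q = 4/7
P2 indiff ⇒ p·0+(1-p)·4 = p·6+(1-p)·3 ⇒ p(-6) = (1-p)(-1) ⇒ p = 1/7

P1 mixes 1/7 on A; P2 mixes 4/7 on P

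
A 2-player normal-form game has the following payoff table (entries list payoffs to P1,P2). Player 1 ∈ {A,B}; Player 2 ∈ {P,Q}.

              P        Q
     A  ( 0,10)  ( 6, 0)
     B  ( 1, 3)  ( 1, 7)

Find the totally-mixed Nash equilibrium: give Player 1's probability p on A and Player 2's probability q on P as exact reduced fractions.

P1 indiff ⇒ q·0+(1-q)·6 = q·1+(1-q)·1 ⇒ q(-1) = (1-q)(-5) ⇒ q = 5/6
P2 indiff ⇒ p·10+(1-p)·3 = p·0+(1-p)·7 ⇒ p(10) = (1-p)(4) ⇒ p = 2/7

P1 mixes 2/7 on A; P2 mixes 5/6 on P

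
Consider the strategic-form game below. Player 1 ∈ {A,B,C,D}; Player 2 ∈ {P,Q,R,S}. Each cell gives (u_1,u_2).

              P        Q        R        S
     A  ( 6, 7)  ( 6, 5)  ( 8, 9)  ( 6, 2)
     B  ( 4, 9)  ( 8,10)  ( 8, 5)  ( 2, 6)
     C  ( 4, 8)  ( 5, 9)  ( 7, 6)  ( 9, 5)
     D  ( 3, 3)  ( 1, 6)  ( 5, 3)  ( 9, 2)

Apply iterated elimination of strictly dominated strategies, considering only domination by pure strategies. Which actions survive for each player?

P2 drop S (P beats it: A:7>2 B:9>6 C:8>5 D:3>2)
P1 drop C (A beats it: P:6>4 Q:6>5 R:8>7)
P1 drop D (A beats it: P:6>3 Q:6>1 R:8>5)
P1→{A,B} P2→{P,Q,R}

Survivors P1:{A,B} P2:{P,Q,R}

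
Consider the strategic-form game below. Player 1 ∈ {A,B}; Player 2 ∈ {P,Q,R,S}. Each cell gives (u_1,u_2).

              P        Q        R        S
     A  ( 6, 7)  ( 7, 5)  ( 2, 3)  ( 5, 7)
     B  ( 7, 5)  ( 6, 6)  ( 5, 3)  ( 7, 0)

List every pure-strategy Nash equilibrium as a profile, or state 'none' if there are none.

(A,P): not NE [P1→B gives 7>6]
(A,Q): not NE [P2→S gives 7>5]
(A,R): not NE [P1→B gives 5>2; P2→S gives 7>3]
(A,S): not NE [P1→B gives 7>5]
(B,P): not NE [P2→Q gives 6>5]
(B,Q): not NE [P1→A gives 7>6]
(B,R): not NE [P2→Q gives 6>3]
(B,S): not NE [P2→Q gives 6>0]

PSNE: ∅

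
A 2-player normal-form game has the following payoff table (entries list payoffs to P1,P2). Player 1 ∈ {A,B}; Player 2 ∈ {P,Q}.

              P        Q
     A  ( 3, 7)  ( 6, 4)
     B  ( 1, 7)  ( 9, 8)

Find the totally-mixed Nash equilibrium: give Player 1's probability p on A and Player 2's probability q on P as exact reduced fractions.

P1 indiff ⇒ q·3+(1-q)·6 = q·1+(1-q)·9 ⇒ q(2) = (1-q)(3) ⇒ q = 3/5
P2 indiff ⇒ p·7+(1-p)·7 = p·4+(1-p)·8 ⇒ p(3) = (1-p)(1) ⇒ p = 1/4

(p,q) = (1/4, 3/5)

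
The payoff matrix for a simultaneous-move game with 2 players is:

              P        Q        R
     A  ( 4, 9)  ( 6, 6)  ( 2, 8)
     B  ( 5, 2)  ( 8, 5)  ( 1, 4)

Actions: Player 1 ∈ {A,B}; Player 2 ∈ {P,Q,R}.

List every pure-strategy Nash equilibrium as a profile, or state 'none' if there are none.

(A,P): not NE [P1→B gives 5>4]
(A,Q): not NE [P1→B gives 8>6; P2→P gives 9>6]
(A,R): not NE [P2→P gives 9>8]
(B,P): not NE [P2→Q gives 5>2]
(B,Q): NE
(B,R): not NE [P1→A gives 2>1; P2→Q gives 5>4]

NE set: (B,Q)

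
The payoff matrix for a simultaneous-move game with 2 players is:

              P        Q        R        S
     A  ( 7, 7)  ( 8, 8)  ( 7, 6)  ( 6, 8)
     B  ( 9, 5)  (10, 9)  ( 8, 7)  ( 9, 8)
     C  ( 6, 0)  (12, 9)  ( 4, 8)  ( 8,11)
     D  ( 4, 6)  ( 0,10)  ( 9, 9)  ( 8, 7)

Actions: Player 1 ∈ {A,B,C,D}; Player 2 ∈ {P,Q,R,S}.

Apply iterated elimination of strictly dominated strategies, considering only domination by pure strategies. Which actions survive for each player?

Survivors P1:{B,C} P2:{Q,S}

P1 drop A (B beats it: P:9>7 Q:10>8 R:8>7 S:9>6)
P2 drop P (Q beats it: B:9>5 C:9>0 D:10>6)
P2 drop R (Q beats it: B:9>7 C:9>8 D:10>9)
P1 drop D (B beats it: Q:10>0 S:9>8)
P1→{B,C} P2→{Q,S}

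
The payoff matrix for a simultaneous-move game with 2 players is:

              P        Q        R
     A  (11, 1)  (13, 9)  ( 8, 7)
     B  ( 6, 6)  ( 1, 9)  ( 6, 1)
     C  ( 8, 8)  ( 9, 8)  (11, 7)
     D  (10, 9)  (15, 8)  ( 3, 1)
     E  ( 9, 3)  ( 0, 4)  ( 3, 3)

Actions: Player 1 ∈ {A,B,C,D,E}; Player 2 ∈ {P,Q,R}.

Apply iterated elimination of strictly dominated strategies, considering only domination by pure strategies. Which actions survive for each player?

Remaining: P1:{A,D} P2:{P,Q}

P1 drop B (A beats it: P:11>6 Q:13>1 R:8>6)
P1 drop E (A beats it: P:11>9 Q:13>0 R:8>3)
P2 drop R (Q beats it: A:9>7 C:8>7 D:8>1)
P1 drop C (A beats it: P:11>8 Q:13>9)
P1→{A,D} P2→{P,Q}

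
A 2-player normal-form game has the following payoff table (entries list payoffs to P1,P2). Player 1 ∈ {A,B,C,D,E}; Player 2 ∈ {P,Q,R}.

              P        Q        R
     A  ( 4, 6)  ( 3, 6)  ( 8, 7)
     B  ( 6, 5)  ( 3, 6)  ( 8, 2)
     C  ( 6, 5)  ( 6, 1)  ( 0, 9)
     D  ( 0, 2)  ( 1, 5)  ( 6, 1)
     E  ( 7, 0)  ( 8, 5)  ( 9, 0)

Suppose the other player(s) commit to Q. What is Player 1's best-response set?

u_1(A vs Q) = 3
u_1(B vs Q) = 3
u_1(C vs Q) = 6
u_1(D vs Q) = 1
u_1(E vs Q) = 8
max payoff 8 at {E}

BR_1 = {E}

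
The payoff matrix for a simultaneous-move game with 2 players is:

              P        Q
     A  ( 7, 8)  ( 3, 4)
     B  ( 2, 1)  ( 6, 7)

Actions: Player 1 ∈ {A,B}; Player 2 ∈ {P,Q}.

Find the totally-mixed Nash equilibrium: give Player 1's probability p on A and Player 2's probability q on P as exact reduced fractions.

P1 mixes 3/5 on A; P2 mixes 3/8 on P

P1 indiff ⇒ q·7+(1-q)·3 = q·2+(1-q)·6 ⇒ q(5) = (1-q)(3) ⇒ q = 3/8
P2 indiff ⇒ p·8+(1-p)·1 = p·4+(1-p)·7 ⇒ p(4) = (1-p)(6) ⇒ p = 3/5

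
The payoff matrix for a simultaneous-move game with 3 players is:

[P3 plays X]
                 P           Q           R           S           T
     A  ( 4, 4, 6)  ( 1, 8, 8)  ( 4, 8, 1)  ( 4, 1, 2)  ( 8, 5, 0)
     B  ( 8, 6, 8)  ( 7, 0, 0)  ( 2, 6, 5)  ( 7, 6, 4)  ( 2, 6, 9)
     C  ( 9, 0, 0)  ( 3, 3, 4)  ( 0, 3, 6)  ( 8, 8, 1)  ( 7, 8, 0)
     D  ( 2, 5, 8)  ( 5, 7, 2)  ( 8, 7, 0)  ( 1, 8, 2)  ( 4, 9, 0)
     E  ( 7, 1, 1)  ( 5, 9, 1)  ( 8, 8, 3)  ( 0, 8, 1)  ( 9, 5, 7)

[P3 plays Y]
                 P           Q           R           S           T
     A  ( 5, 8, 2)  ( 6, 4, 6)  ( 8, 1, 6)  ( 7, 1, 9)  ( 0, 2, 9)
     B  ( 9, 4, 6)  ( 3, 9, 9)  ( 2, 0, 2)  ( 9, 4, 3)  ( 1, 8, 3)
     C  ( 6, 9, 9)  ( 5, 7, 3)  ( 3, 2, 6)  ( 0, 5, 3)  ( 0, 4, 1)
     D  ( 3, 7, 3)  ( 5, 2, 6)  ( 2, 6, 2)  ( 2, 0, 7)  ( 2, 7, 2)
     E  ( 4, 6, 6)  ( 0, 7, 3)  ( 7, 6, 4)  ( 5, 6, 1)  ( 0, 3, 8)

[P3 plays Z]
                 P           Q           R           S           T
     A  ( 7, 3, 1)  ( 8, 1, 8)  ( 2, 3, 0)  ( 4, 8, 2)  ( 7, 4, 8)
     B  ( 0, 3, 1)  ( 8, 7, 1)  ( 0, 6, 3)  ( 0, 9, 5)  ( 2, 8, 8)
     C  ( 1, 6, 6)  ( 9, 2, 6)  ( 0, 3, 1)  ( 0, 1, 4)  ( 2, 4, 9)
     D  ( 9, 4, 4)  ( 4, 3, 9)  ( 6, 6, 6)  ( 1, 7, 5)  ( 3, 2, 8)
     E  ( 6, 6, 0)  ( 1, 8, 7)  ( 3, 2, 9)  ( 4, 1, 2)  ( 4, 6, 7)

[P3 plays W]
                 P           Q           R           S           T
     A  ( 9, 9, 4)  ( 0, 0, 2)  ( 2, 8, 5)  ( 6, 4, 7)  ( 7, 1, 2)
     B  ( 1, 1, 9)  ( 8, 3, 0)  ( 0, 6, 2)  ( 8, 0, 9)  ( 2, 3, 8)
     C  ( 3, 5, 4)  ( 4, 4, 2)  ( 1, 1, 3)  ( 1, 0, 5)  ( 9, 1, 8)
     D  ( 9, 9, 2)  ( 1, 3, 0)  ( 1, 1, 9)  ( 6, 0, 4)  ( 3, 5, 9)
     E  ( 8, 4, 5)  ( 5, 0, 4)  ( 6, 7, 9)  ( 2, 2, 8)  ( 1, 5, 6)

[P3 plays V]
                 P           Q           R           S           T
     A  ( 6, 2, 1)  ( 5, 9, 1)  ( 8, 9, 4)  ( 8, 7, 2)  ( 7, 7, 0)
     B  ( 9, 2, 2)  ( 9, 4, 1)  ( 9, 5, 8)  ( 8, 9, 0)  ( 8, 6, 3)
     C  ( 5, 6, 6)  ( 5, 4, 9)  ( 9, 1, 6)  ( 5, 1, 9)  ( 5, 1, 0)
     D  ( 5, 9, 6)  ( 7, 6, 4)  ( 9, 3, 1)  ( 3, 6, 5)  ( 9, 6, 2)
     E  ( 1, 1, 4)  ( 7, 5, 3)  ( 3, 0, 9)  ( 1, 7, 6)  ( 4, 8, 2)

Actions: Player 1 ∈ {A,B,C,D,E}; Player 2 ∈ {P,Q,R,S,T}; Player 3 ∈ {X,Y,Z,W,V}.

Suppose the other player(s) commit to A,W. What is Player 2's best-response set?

P2 best: {P}

u_2(P vs A,W) = 9
u_2(Q vs A,W) = 0
u_2(R vs A,W) = 8
u_2(S vs A,W) = 4
u_2(T vs A,W) = 1
max payoff 9 at {P}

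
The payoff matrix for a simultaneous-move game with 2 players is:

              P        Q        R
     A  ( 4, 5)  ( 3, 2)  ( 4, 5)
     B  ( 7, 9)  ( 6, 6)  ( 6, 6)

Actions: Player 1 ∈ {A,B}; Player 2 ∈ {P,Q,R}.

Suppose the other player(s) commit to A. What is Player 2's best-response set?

u_2(P vs A) = 5
u_2(Q vs A) = 2
u_2(R vs A) = 5
max payoff 5 at {P,R}

P2 best: {P,R}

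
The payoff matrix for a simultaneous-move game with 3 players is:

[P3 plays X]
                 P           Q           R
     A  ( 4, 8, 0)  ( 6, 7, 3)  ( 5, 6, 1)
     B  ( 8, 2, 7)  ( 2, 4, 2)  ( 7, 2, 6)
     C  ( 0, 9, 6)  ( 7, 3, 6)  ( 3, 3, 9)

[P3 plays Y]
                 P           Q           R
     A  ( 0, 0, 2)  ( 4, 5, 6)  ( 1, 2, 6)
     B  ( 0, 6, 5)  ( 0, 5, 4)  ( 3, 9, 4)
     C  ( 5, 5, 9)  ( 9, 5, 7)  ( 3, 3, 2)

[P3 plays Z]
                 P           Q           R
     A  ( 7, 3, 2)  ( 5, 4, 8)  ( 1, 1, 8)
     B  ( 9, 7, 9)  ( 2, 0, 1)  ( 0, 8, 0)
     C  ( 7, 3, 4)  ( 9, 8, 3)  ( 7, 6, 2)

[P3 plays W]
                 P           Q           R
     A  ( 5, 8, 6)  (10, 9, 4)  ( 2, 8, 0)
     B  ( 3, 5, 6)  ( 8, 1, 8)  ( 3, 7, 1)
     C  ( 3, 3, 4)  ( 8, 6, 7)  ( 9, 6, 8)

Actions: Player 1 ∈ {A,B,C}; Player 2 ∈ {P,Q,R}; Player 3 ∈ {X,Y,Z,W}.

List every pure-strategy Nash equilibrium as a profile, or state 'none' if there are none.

NE set: (C,P,Y), (C,Q,Y)

(A,P,X): not NE [P1→B gives 8>4; P3→W gives 6>0]
(A,P,Y): not NE [P1→C gives 5>0; P2→Q gives 5>0; P3→W gives 6>2]
(A,P,Z): not NE [P1→B gives 9>7; P2→Q gives 4>3; P3→W gives 6>2]
(A,P,W): not NE [P2→Q gives 9>8]
(A,Q,X): not NE [P1→C gives 7>6; P2→P gives 8>7; P3→Z gives 8>3]
(A,Q,Y): not NE [P1→C gives 9>4; P3→Z gives 8>6]
(A,Q,Z): not NE [P1→C gives 9>5]
(A,Q,W): not NE [P3→Z gives 8>4]
(A,R,X): not NE [P1→B gives 7>5; P2→P gives 8>6; P3→Z gives 8>1]
(A,R,Y): not NE [P1→C gives 3>1; P2→Q gives 5>2; P3→Z gives 8>6]
(A,R,Z): not NE [P1→C gives 7>1; P2→Q gives 4>1]
(A,R,W): not NE [P1→C gives 9>2; P2→Q gives 9>8; P3→Z gives 8>0]
(B,P,X): not NE [P2→Q gives 4>2; P3→Z gives 9>7]
(B,P,Y): not NE [P1→C gives 5>0; P2→R gives 9>6; P3→Z gives 9>5]
(B,P,Z): not NE [P2→R gives 8>7]
(B,P,W): not NE [P1→A gives 5>3; P2→R gives 7>5; P3→Z gives 9>6]
(B,Q,X): not NE [P1→C gives 7>2; P3→W gives 8>2]
(B,Q,Y): not NE [P1→C gives 9>0; P2→R gives 9>5; P3→W gives 8>4]
(B,Q,Z): not NE [P1→C gives 9>2; P2→R gives 8>0; P3→W gives 8>1]
(B,Q,W): not NE [P1→A gives 10>8; P2→R gives 7>1]
(B,R,X): not NE [P2→Q gives 4>2]
(B,R,Y): not NE [P3→X gives 6>4]
(B,R,Z): not NE [P1→C gives 7>0; P3→X gives 6>0]
(B,R,W): not NE [P1→C gives 9>3; P3→X gives 6>1]
(C,P,X): not NE [P1→B gives 8>0; P3→Y gives 9>6]
(C,P,Y): NE
(C,P,Z): not NE [P1→B gives 9>7; P2→Q gives 8>3; P3→Y gives 9>4]
(C,P,W): not NE [P1→A gives 5>3; P2→R gives 6>3; P3→Y gives 9>4]
(C,Q,X): not NE [P2→P gives 9>3; P3→W gives 7>6]
(C,Q,Y): NE
(C,Q,Z): not NE [P3→W gives 7>3]
(C,Q,W): not NE [P1→A gives 10>8]
(C,R,X): not NE [P1→B gives 7>3; P2→P gives 9>3]
(C,R,Y): not NE [P2→Q gives 5>3; P3→X gives 9>2]
(C,R,Z): not NE [P2→Q gives 8>6; P3→X gives 9>2]
(C,R,W): not NE [P3→X gives 9>8]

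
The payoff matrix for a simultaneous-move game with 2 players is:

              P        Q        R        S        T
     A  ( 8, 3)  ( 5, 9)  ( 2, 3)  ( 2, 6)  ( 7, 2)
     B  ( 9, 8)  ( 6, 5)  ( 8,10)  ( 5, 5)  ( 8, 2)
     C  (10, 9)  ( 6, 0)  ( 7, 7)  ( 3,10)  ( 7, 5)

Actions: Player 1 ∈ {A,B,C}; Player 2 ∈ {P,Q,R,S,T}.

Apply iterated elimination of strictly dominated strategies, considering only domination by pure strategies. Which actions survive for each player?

Remaining: P1:{B,C} P2:{P,R,S}

P1 drop A (B beats it: P:9>8 Q:6>5 R:8>2 S:5>2 T:8>7)
P2 drop Q (P beats it: B:8>5 C:9>0)
P2 drop T (P beats it: B:8>2 C:9>5)
P1→{B,C} P2→{P,R,S}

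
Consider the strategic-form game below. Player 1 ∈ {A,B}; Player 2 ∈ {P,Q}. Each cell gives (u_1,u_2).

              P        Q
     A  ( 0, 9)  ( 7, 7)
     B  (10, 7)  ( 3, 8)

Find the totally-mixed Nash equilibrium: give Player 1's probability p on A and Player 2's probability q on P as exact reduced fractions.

P1 indiff ⇒ q·0+(1-q)·7 = q·10+(1-q)·3 ⇒ q(-10) = (1-q)(-4) ⇒ q = 2/7
P2 indiff ⇒ p·9+(1-p)·7 = p·7+(1-p)·8 ⇒ p(2) = (1-p)(1) ⇒ p = 1/3

P1 mixes 1/3 on A; P2 mixes 2/7 on P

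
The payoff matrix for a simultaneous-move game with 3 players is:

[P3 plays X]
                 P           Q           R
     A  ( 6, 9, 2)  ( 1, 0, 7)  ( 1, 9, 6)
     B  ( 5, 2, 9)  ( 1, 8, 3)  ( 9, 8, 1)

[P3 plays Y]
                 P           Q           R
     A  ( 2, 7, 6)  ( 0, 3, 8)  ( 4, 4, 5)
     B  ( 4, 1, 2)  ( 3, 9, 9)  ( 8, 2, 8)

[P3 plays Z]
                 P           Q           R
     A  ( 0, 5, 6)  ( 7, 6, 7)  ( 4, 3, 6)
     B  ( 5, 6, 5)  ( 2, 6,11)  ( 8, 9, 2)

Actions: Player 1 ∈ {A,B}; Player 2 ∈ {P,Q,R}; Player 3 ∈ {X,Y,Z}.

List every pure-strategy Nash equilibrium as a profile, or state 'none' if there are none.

No pure NE.

(A,P,X): not NE [P3→Z gives 6>2]
(A,P,Y): not NE [P1→B gives 4>2]
(A,P,Z): not NE [P1→B gives 5>0; P2→Q gives 6>5]
(A,Q,X): not NE [P2→R gives 9>0; P3→Y gives 8>7]
(A,Q,Y): not NE [P1→B gives 3>0; P2→P gives 7>3]
(A,Q,Z): not NE [P3→Y gives 8>7]
(A,R,X): not NE [P1→B gives 9>1]
(A,R,Y): not NE [P1→B gives 8>4; P2→P gives 7>4; P3→Z gives 6>5]
(A,R,Z): not NE [P1→B gives 8>4; P2→Q gives 6>3]
(B,P,X): not NE [P1→A gives 6>5; P2→R gives 8>2]
(B,P,Y): not NE [P2→Q gives 9>1; P3→X gives 9>2]
(B,P,Z): not NE [P2→R gives 9>6; P3→X gives 9>5]
(B,Q,X): not NE [P3→Z gives 11>3]
(B,Q,Y): not NE [P3→Z gives 11>9]
(B,Q,Z): not NE [P1→A gives 7>2; P2→R gives 9>6]
(B,R,X): not NE [P3→Y gives 8>1]
(B,R,Y): not NE [P2→Q gives 9>2]
(B,R,Z): not NE [P3→Y gives 8>2]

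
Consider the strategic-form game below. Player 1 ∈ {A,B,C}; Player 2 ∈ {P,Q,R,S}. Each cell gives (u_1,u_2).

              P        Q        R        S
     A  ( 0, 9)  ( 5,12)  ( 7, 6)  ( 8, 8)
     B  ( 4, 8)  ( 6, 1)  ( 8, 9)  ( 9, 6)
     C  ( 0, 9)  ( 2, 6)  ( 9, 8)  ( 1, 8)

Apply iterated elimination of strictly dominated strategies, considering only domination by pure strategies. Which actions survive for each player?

P1 drop A (B beats it: P:4>0 Q:6>5 R:8>7 S:9>8)
P2 drop Q (P beats it: B:8>1 C:9>6)
P2 drop S (P beats it: B:8>6 C:9>8)
P1→{B,C} P2→{P,R}

IESDS → P1:{B,C} P2:{P,R}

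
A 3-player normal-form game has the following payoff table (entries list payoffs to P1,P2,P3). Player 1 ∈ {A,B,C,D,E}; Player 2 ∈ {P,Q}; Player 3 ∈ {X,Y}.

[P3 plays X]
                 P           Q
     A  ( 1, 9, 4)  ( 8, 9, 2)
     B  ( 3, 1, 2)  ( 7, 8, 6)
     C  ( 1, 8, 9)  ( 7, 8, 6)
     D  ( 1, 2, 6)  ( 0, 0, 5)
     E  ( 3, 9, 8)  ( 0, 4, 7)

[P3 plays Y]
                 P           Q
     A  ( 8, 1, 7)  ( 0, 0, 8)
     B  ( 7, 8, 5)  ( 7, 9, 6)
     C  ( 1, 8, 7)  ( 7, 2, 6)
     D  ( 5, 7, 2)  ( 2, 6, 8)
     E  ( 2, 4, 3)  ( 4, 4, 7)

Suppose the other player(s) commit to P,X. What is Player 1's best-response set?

u_1(A vs P,X) = 1
u_1(B vs P,X) = 3
u_1(C vs P,X) = 1
u_1(D vs P,X) = 1
u_1(E vs P,X) = 3
max payoff 3 at {B,E}

argmax u_1 = {B,E}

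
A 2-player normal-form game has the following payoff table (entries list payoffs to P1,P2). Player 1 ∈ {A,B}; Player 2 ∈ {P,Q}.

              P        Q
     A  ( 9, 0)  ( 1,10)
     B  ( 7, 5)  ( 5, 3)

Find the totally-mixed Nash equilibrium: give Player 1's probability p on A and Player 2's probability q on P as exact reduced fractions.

p=1/6, q=2/3

P1 indiff ⇒ q·9+(1-q)·1 = q·7+(1-q)·5 ⇒ q(2) = (1-q)(4) ⇒ q = 2/3
P2 indiff ⇒ p·0+(1-p)·5 = p·10+(1-p)·3 ⇒ p(-10) = (1-p)(-2) ⇒ p = 1/6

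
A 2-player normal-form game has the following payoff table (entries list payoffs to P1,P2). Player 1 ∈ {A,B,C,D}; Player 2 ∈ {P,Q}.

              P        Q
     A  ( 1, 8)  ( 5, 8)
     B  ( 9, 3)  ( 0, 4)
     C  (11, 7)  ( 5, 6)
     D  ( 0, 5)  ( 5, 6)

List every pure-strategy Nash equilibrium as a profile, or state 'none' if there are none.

Nash profiles: (A,Q), (C,P), (D,Q)

(A,P): not NE [P1→C gives 11>1]
(A,Q): NE
(B,P): not NE [P1→C gives 11>9; P2→Q gives 4>3]
(B,Q): not NE [P1→D gives 5>0]
(C,P): NE
(C,Q): not NE [P2→P gives 7>6]
(D,P): not NE [P1→C gives 11>0; P2→Q gives 6>5]
(D,Q): NE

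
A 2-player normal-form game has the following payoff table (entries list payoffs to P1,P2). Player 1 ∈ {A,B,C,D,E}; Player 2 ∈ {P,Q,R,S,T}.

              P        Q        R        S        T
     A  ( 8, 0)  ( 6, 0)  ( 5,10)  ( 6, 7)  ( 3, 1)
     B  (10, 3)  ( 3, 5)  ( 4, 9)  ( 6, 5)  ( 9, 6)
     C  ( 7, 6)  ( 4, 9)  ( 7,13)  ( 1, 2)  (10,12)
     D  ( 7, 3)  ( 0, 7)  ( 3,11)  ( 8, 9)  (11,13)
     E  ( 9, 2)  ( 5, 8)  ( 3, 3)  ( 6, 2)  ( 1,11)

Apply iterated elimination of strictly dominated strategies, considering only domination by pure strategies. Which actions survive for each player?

P2 drop P (R beats it: A:10>0 B:9>3 C:13>6 D:11>3 E:3>2)
P2 drop Q (T beats it: A:1>0 B:6>5 C:12>9 D:13>7 E:11>8)
P2 drop S (R beats it: A:10>7 B:9>5 C:13>2 D:11>9 E:3>2)
P1 drop A (C beats it: R:7>5 T:10>3)
P1 drop B (C beats it: R:7>4 T:10>9)
P1 drop E (C beats it: R:7>3 T:10>1)
P1→{C,D} P2→{R,T}

IESDS → P1:{C,D} P2:{R,T}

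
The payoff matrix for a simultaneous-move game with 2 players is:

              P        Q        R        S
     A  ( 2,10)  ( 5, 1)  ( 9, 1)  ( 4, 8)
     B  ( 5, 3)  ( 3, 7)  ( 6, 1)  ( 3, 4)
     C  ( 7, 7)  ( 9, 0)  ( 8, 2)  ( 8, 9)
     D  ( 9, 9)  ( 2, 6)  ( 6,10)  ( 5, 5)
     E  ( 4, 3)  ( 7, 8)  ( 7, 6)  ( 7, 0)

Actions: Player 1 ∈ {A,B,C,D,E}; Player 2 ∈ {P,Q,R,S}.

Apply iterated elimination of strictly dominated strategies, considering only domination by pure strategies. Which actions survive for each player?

Remaining: P1:{A,C,D} P2:{P,R,S}

P1 drop B (C beats it: P:7>5 Q:9>3 R:8>6 S:8>3)
P1 drop E (C beats it: P:7>4 Q:9>7 R:8>7 S:8>7)
P2 drop Q (P beats it: A:10>1 C:7>0 D:9>6)
P1→{A,C,D} P2→{P,R,S}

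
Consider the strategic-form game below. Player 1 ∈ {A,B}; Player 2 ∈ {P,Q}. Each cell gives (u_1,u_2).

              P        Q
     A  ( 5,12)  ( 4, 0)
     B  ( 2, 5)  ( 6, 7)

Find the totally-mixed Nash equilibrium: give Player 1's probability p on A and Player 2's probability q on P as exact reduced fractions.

P1 mixes 1/7 on A; P2 mixes 2/5 on P

P1 indiff ⇒ q·5+(1-q)·4 = q·2+(1-q)·6 ⇒ q(3) = (1-q)(2) ⇒ q = 2/5
P2 indiff ⇒ p·12+(1-p)·5 = p·0+(1-p)·7 ⇒ p(12) = (1-p)(2) ⇒ p = 1/7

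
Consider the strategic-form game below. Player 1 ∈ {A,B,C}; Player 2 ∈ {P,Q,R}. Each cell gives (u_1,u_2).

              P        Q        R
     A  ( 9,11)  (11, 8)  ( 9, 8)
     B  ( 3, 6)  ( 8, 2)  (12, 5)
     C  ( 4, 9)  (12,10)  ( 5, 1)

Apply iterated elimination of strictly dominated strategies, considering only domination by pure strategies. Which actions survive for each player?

Survivors P1:{A,C} P2:{P,Q}

P2 drop R (P beats it: A:11>8 B:6>5 C:9>1)
P1 drop B (A beats it: P:9>3 Q:11>8)
P1→{A,C} P2→{P,Q}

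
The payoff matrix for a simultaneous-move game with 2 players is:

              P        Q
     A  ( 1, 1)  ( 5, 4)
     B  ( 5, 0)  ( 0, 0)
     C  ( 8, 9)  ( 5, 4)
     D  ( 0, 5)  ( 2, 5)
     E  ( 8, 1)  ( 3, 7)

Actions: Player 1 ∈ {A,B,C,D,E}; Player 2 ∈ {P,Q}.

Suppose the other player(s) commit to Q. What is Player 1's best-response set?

BR_1 = {A,C}

u_1(A vs Q) = 5
u_1(B vs Q) = 0
u_1(C vs Q) = 5
u_1(D vs Q) = 2
u_1(E vs Q) = 3
max payoff 5 at {A,C}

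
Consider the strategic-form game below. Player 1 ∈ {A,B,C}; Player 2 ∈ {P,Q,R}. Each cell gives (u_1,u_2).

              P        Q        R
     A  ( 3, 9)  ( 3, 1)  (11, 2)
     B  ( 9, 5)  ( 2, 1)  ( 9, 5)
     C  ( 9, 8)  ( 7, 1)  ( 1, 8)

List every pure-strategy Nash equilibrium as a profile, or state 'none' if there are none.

(A,P): not NE [P1→C gives 9>3]
(A,Q): not NE [P1→C gives 7>3; P2→P gives 9>1]
(A,R): not NE [P2→P gives 9>2]
(B,P): NE
(B,Q): not NE [P1→C gives 7>2; P2→R gives 5>1]
(B,R): not NE [P1→A gives 11>9]
(C,P): NE
(C,Q): not NE [P2→R gives 8>1]
(C,R): not NE [P1→A gives 11>1]

PSNE = {(B,P), (C,P)}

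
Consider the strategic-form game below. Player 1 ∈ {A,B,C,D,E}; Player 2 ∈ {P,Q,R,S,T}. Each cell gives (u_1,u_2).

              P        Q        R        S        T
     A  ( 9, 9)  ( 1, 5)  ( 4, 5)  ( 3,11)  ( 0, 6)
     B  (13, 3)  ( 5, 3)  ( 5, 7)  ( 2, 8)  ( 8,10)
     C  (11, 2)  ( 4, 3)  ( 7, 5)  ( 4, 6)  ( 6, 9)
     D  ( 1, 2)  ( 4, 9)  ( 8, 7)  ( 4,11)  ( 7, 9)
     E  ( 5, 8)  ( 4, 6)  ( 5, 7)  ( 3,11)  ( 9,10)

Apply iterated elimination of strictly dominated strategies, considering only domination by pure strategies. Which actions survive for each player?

P1 drop A (C beats it: P:11>9 Q:4>1 R:7>4 S:4>3 T:6>0)
P2 drop P (S beats it: B:8>3 C:6>2 D:11>2 E:11>8)
P2 drop Q (S beats it: B:8>3 C:6>3 D:11>9 E:11>6)
P2 drop R (S beats it: B:8>7 C:6>5 D:11>7 E:11>7)
P1 drop B (E beats it: S:3>2 T:9>8)
P1→{C,D,E} P2→{S,T}

Survivors P1:{C,D,E} P2:{S,T}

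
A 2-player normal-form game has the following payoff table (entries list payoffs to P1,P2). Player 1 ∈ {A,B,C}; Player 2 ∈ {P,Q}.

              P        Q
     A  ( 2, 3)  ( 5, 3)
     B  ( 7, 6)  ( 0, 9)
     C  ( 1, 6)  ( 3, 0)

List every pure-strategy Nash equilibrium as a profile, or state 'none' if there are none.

Nash profiles: (A,Q)

(A,P): not NE [P1→B gives 7>2]
(A,Q): NE
(B,P): not NE [P2→Q gives 9>6]
(B,Q): not NE [P1→A gives 5>0]
(C,P): not NE [P1→B gives 7>1]
(C,Q): not NE [P1→A gives 5>3; P2→P gives 6>0]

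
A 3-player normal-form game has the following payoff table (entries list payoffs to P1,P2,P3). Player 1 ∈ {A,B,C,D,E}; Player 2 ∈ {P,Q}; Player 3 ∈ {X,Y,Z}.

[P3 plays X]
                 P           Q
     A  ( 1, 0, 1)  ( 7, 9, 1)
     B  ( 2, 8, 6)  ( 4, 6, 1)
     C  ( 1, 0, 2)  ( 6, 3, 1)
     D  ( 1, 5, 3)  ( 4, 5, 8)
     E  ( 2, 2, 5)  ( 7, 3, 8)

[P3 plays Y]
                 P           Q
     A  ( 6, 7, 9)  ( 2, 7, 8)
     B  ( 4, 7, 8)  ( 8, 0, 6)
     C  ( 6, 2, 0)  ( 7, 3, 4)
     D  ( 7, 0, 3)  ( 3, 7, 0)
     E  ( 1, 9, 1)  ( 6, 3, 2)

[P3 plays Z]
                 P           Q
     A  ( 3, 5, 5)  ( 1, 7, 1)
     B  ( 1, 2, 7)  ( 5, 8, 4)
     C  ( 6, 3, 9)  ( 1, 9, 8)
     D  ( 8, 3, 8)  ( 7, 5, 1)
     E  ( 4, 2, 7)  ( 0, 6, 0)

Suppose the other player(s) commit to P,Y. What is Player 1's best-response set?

BR_1 = {D}

u_1(A vs P,Y) = 6
u_1(B vs P,Y) = 4
u_1(C vs P,Y) = 6
u_1(D vs P,Y) = 7
u_1(E vs P,Y) = 1
max payoff 7 at {D}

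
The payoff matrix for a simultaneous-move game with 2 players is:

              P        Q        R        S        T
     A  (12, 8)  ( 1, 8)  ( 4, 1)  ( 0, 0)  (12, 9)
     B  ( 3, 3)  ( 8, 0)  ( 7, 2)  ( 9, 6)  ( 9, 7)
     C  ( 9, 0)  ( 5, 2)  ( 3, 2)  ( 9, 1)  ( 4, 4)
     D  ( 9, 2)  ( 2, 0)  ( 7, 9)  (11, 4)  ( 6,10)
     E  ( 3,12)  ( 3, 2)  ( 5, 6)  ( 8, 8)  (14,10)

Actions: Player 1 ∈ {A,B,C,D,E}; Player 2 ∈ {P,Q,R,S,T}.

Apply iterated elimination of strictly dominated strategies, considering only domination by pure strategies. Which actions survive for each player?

IESDS → P1:{A,E} P2:{P,T}

P2 drop Q (T beats it: A:9>8 B:7>0 C:4>2 D:10>0 E:10>2)
P2 drop R (T beats it: A:9>1 B:7>2 C:4>2 D:10>9 E:10>6)
P2 drop S (T beats it: A:9>0 B:7>6 C:4>1 D:10>4 E:10>8)
P1 drop B (A beats it: P:12>3 T:12>9)
P1 drop C (A beats it: P:12>9 T:12>4)
P1 drop D (A beats it: P:12>9 T:12>6)
P1→{A,E} P2→{P,T}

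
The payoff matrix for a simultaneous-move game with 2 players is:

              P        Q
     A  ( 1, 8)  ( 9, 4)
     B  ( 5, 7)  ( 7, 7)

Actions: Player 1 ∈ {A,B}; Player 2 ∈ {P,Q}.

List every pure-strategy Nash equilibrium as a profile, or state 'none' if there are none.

(A,P): not NE [P1→B gives 5>1]
(A,Q): not NE [P2→P gives 8>4]
(B,P): NE
(B,Q): not NE [P1→A gives 9>7]

PSNE = {(B,P)}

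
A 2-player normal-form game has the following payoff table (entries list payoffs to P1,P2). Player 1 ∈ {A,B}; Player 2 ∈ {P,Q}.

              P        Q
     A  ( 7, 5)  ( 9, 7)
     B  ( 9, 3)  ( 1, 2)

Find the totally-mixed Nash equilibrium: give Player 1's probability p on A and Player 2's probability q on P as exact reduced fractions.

P1 mixes 1/3 on A; P2 mixes 4/5 on P

P1 indiff ⇒ q·7+(1-q)·9 = q·9+(1-q)·1 ⇒ q(-2) = (1-q)(-8) ⇒ q = 4/5
P2 indiff ⇒ p·5+(1-p)·3 = p·7+(1-p)·2 ⇒ p(-2) = (1-p)(-1) ⇒ p = 1/3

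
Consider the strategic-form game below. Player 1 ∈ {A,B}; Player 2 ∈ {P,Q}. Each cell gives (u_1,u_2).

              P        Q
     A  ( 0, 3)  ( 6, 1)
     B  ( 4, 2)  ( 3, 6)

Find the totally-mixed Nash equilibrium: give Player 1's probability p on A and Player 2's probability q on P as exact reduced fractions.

P1 indiff ⇒ q·0+(1-q)·6 = q·4+(1-q)·3 ⇒ q(-4) = (1-q)(-3) ⇒ q = 3/7
P2 indiff ⇒ p·3+(1-p)·2 = p·1+(1-p)·6 ⇒ p(2) = (1-p)(4) ⇒ p = 2/3

P1 mixes 2/3 on A; P2 mixes 3/7 on P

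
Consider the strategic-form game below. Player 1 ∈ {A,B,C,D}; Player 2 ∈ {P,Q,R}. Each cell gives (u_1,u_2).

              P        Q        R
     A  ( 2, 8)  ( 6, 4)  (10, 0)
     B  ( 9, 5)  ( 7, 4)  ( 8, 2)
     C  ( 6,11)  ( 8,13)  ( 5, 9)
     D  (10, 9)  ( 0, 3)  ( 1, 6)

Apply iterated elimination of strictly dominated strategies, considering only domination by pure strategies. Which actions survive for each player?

Remaining: P1:{B,C,D} P2:{P,Q}

P2 drop R (P beats it: A:8>0 B:5>2 C:11>9 D:9>6)
P1 drop A (B beats it: P:9>2 Q:7>6)
P1→{B,C,D} P2→{P,Q}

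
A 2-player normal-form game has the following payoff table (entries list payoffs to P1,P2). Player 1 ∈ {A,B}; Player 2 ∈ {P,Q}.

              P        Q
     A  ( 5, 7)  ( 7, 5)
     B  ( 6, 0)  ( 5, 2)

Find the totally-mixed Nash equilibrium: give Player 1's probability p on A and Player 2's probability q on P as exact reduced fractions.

P1 indiff ⇒ q·5+(1-q)·7 = q·6+(1-q)·5 ⇒ q(-1) = (1-q)(-2) ⇒ q = 2/3
P2 indiff ⇒ p·7+(1-p)·0 = p·5+(1-p)·2 ⇒ p(2) = (1-p)(2) ⇒ p = 1/2

(p,q) = (1/2, 2/3)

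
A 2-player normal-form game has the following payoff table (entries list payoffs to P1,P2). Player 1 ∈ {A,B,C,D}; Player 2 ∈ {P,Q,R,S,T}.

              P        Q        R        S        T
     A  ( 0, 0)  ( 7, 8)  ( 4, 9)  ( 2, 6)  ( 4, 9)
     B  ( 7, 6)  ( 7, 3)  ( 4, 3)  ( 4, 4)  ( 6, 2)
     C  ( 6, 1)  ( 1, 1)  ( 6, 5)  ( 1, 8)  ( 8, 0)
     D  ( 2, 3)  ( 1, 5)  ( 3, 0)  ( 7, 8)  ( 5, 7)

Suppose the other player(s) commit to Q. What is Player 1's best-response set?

u_1(A vs Q) = 7
u_1(B vs Q) = 7
u_1(C vs Q) = 1
u_1(D vs Q) = 1
max payoff 7 at {A,B}

BR_1 = {A,B}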